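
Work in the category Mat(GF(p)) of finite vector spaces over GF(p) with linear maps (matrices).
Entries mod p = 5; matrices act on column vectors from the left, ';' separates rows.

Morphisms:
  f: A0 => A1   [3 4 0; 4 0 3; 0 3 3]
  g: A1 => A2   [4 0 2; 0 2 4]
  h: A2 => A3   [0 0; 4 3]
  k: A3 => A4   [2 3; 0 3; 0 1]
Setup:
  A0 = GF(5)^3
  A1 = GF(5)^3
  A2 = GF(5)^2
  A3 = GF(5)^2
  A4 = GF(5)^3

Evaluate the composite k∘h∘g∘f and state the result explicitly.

  e0=[1,0,0] f=>[3,4,0] g=>[2,3] h=>[0,2] k=>[1,1,2]
  e1=[0,1,0] f=>[4,0,3] g=>[2,2] h=>[0,4] k=>[2,2,4]
  e2=[0,0,1] f=>[0,3,3] g=>[1,3] h=>[0,3] k=>[4,4,3]
⟦path⟧: [1 2 4; 1 2 4; 2 4 3]

Answer: [1 2 4; 1 2 4; 2 4 3]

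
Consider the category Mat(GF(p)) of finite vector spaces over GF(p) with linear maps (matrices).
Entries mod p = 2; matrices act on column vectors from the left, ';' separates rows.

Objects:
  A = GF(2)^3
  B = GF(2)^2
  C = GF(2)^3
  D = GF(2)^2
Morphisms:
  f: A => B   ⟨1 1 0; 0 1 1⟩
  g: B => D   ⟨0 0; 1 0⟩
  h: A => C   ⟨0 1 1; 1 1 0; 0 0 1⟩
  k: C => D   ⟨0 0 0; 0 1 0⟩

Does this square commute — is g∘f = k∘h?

1) trace f;g:
  e0=[1,0,0] f=>[1,0] g=>[0,1]
  e1=[0,1,0] f=>[1,1] g=>[0,1]
  e2=[0,0,1] f=>[0,1] g=>[0,0]
  ⟦path⟧₁ = ⟨0 0 0; 1 1 0⟩
2) trace h;k:
  e0=[1,0,0] h=>[0,1,0] k=>[0,1]
  e1=[0,1,0] h=>[1,1,0] k=>[0,1]
  e2=[0,0,1] h=>[1,0,1] k=>[0,0]
  ⟦path⟧₂ = ⟨0 0 0; 1 1 0⟩
Equal? equal; square commutes

Answer: COMMUTES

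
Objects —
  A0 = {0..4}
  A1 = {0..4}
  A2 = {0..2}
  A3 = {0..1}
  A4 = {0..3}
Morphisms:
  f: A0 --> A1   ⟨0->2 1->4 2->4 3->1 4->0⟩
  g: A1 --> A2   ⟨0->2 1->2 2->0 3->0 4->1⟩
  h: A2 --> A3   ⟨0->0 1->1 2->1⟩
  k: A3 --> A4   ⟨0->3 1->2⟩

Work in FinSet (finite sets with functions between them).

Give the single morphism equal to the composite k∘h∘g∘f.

  0 f-->2 g-->0 h-->0 k-->3
  1 f-->4 g-->1 h-->1 k-->2
  2 f-->4 g-->1 h-->1 k-->2
  3 f-->1 g-->2 h-->1 k-->2
  4 f-->0 g-->2 h-->1 k-->2
result: ⟨0->3 1->2 2->2 3->2 4->2⟩

Answer: ⟨0->3 1->2 2->2 3->2 4->2⟩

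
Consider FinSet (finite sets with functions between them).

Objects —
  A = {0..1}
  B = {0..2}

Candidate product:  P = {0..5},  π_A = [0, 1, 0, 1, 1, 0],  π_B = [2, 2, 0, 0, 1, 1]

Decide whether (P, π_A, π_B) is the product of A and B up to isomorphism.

|A|·|B| = 2·3 = 6;  |P| = 6
Check the pairing map k ↦ (π_A(k), π_B(k)):
  0 -> (0,2)
  1 -> (1,2)
  2 -> (0,0)
  3 -> (1,0)
  4 -> (1,1)
  5 -> (0,1)
distinct pairs in image: 6 / 6 needed
  → bijection onto A×B; projections well-typed.

Answer: VALID PRODUCT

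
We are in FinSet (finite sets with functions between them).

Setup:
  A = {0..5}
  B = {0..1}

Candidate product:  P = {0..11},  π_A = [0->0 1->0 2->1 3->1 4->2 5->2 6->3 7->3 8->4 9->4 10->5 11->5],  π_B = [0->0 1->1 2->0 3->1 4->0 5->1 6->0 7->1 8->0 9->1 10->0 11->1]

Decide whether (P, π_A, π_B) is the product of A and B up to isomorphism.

Answer: VALID PRODUCT

Derivation:
|A|·|B| = 6·2 = 12;  |P| = 12
Check the pairing map k ↦ (π_A(k), π_B(k)):
  0 -> (0,0)
  1 -> (0,1)
  2 -> (1,0)
  3 -> (1,1)
  4 -> (2,0)
  5 -> (2,1)
  6 -> (3,0)
  7 -> (3,1)
  8 -> (4,0)
  9 -> (4,1)
  10 -> (5,0)
  11 -> (5,1)
distinct pairs in image: 12 / 12 needed
  → bijection onto A×B; projections well-typed.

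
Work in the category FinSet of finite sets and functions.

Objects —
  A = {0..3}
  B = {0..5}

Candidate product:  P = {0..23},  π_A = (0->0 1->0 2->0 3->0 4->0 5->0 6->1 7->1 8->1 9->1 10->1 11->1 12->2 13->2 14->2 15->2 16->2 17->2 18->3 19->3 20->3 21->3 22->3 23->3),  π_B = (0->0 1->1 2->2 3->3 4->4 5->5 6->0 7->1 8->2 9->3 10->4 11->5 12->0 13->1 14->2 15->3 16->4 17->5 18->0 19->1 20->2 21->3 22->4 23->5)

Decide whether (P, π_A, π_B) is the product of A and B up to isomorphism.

|A|·|B| = 4·6 = 24;  |P| = 24
Check the pairing map k ↦ (π_A(k), π_B(k)):
  0 -> (0,0)
  1 -> (0,1)
  2 -> (0,2)
  3 -> (0,3)
  4 -> (0,4)
  5 -> (0,5)
  6 -> (1,0)
  7 -> (1,1)
  8 -> (1,2)
  9 -> (1,3)
  10 -> (1,4)
  11 -> (1,5)
  12 -> (2,0)
  13 -> (2,1)
  14 -> (2,2)
  15 -> (2,3)
  16 -> (2,4)
  17 -> (2,5)
  18 -> (3,0)
  19 -> (3,1)
  20 -> (3,2)
  21 -> (3,3)
  22 -> (3,4)
  23 -> (3,5)
distinct pairs in image: 24 / 24 needed
  → bijection onto A×B; projections well-typed.

Answer: VALID PRODUCT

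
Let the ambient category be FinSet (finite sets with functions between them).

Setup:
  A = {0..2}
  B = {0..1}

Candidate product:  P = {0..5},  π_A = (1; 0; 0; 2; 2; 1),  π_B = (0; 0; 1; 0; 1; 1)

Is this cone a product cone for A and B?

Answer: VALID PRODUCT

Trace:
|A|·|B| = 3·2 = 6;  |P| = 6
Check the pairing map k ↦ (π_A(k), π_B(k)):
  0 -> (1,0)
  1 -> (0,0)
  2 -> (0,1)
  3 -> (2,0)
  4 -> (2,1)
  5 -> (1,1)
distinct pairs in image: 6 / 6 needed
  → bijection onto A×B; projections well-typed.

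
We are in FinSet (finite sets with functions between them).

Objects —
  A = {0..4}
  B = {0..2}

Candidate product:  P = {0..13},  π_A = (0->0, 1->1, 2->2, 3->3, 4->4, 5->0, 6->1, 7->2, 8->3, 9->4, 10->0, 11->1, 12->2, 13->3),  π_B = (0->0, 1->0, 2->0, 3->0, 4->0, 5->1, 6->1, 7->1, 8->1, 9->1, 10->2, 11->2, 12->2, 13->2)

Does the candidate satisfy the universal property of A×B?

Answer: NOT A VALID PRODUCT — |P|=14 ≠ |A|·|B|=15

Trace:
|A|·|B| = 5·3 = 15;  |P| = 14
  → cardinalities differ; no bijection possible.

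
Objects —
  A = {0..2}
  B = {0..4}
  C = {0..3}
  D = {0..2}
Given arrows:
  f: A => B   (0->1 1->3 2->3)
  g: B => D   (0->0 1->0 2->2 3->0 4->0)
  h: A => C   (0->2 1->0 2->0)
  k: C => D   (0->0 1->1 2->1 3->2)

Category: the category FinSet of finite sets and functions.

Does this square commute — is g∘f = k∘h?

Path 1 = f;g:
  0 f=>1 g=>0
  1 f=>3 g=>0
  2 f=>3 g=>0
  result₁ = (0->0 1->0 2->0)
Path 2 = h;k:
  0 h=>2 k=>1
  1 h=>0 k=>0
  2 h=>0 k=>0
  result₂ = (0->1 1->0 2->0)
Equal? distinct morphisms ✗

Answer: DOES NOT COMMUTE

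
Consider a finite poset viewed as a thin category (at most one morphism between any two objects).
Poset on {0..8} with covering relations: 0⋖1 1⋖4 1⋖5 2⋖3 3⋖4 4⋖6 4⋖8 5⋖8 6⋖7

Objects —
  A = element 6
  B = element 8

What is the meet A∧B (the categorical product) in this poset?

{x : x⊑A ∧ x⊑B} = {0,1,2,3,4}  (A=6, B=8)
  0 ⊑ 4
  1 ⊑ 4
  2 ⊑ 4
  3 ⊑ 4
  4 ⊑ 4
glb = 4

Answer: A∧B = 4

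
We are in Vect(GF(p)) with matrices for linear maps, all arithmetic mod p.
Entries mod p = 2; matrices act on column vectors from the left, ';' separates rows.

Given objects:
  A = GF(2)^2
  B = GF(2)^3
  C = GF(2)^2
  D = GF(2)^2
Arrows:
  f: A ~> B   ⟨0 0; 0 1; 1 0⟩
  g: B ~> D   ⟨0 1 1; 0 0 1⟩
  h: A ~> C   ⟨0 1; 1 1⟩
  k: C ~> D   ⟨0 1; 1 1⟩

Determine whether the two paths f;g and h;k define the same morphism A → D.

Answer: COMMUTES

Work:
1) trace f;g:
  e0=(1,0) f~>(0,0,1) g~>(1,1)
  e1=(0,1) f~>(0,1,0) g~>(1,0)
  ⟦path⟧₁ = ⟨1 1; 1 0⟩
2) trace h;k:
  e0=(1,0) h~>(0,1) k~>(1,1)
  e1=(0,1) h~>(1,1) k~>(1,0)
  ⟦path⟧₂ = ⟨1 1; 1 0⟩
Equal? equal; square commutes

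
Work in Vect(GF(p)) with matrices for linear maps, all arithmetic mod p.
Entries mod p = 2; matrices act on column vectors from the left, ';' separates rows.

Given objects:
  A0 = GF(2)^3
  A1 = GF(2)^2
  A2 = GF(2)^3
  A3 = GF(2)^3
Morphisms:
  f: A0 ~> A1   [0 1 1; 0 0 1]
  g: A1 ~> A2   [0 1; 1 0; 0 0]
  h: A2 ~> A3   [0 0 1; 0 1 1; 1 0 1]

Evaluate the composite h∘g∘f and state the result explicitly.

  e0=(1,0,0) f~>(0,0) g~>(0,0,0) h~>(0,0,0)
  e1=(0,1,0) f~>(1,0) g~>(0,1,0) h~>(0,1,0)
  e2=(0,0,1) f~>(1,1) g~>(1,1,0) h~>(0,1,1)
composite: [0 0 0; 0 1 1; 0 0 1]

Answer: [0 0 0; 0 1 1; 0 0 1]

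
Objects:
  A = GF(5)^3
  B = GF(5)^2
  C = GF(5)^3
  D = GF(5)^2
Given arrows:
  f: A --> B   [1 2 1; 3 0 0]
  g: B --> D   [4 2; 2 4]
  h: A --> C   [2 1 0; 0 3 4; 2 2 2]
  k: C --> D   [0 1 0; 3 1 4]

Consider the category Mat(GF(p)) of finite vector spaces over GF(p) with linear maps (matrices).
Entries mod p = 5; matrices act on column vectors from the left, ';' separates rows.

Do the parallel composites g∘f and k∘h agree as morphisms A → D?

Answer: COMMUTES

Derivation:
1) trace f;g:
  e0=[1,0,0] f-->[1,3] g-->[0,4]
  e1=[0,1,0] f-->[2,0] g-->[3,4]
  e2=[0,0,1] f-->[1,0] g-->[4,2]
  result₁ = [0 3 4; 4 4 2]
2) trace h;k:
  e0=[1,0,0] h-->[2,0,2] k-->[0,4]
  e1=[0,1,0] h-->[1,3,2] k-->[3,4]
  e2=[0,0,1] h-->[0,4,2] k-->[4,2]
  result₂ = [0 3 4; 4 4 2]
Equal? YES — commutes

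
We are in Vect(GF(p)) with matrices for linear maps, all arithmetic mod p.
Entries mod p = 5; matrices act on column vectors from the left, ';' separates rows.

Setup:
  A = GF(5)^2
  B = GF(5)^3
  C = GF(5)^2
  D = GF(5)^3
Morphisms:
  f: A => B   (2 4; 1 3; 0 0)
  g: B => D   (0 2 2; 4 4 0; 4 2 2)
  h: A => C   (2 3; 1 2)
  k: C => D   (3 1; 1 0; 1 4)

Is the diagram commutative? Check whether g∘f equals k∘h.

1) trace f;g:
  e0=(1,0) f=>(2,1,0) g=>(2,2,0)
  e1=(0,1) f=>(4,3,0) g=>(1,3,2)
  composite₁ = (2 1; 2 3; 0 2)
2) trace h;k:
  e0=(1,0) h=>(2,1) k=>(2,2,1)
  e1=(0,1) h=>(3,2) k=>(1,3,1)
  composite₂ = (2 1; 2 3; 1 1)
Equal? distinct morphisms ✗

Answer: DOES NOT COMMUTE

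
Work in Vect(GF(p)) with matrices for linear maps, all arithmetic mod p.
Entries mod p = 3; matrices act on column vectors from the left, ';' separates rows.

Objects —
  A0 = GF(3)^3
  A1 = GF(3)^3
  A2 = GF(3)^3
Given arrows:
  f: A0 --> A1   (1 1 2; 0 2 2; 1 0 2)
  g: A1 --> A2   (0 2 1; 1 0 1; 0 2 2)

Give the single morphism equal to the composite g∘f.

Answer: (1 1 0; 2 1 1; 2 1 2)

Work:
  e0=(1,0,0) f-->(1,0,1) g-->(1,2,2)
  e1=(0,1,0) f-->(1,2,0) g-->(1,1,1)
  e2=(0,0,1) f-->(2,2,2) g-->(0,1,2)
⟦path⟧: (1 1 0; 2 1 1; 2 1 2)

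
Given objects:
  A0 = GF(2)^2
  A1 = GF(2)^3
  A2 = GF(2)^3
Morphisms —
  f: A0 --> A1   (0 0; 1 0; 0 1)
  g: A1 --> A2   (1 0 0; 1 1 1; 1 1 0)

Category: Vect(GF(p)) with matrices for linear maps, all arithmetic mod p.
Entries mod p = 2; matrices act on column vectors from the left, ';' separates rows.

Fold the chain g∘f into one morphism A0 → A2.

  e0=(1,0) f-->(0,1,0) g-->(0,1,1)
  e1=(0,1) f-->(0,0,1) g-->(0,1,0)
⟦path⟧: (0 0; 1 1; 1 0)

Answer: (0 0; 1 1; 1 0)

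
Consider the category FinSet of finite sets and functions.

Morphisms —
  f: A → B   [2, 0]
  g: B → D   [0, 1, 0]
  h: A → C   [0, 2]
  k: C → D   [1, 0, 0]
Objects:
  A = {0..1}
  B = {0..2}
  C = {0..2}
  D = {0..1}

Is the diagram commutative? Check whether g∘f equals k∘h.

Path 1 = f;g:
  0 f→2 g→0
  1 f→0 g→0
  composite₁ = [0, 0]
Path 2 = h;k:
  0 h→0 k→1
  1 h→2 k→0
  composite₂ = [1, 0]
Equal? differ; not commutative

Answer: DOES NOT COMMUTE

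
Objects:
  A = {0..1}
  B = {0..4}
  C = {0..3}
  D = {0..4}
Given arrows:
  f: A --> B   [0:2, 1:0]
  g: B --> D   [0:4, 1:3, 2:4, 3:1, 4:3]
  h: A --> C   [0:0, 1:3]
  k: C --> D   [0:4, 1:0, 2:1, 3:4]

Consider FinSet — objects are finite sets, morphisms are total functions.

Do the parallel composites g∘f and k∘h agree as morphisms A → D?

Answer: COMMUTES

Work:
1) trace f;g:
  0 f-->2 g-->4
  1 f-->0 g-->4
  composite₁ = [0:4, 1:4]
2) trace h;k:
  0 h-->0 k-->4
  1 h-->3 k-->4
  composite₂ = [0:4, 1:4]
Equal? same morphism ✓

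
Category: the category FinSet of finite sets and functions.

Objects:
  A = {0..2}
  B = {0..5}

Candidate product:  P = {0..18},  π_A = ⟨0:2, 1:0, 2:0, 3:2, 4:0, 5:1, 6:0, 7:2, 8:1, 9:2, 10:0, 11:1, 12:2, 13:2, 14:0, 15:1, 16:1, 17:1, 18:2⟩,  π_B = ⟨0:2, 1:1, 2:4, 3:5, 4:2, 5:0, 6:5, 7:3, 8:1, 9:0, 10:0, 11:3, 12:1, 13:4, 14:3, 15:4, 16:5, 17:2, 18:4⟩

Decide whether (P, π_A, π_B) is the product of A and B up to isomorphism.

|A|·|B| = 3·6 = 18;  |P| = 19
  → cardinalities differ; no bijection possible.

Answer: NOT A VALID PRODUCT — |P|=19 ≠ |A|·|B|=18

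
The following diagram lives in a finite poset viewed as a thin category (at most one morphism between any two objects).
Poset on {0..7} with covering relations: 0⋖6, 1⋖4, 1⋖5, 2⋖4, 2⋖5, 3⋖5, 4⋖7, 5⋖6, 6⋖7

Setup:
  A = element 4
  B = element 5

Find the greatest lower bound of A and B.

{x : x<=A ∧ x<=B} = {1,2}  (A=4, B=5)
  maximal lower bounds 1 and 2 are incomparable: neither 1<=2 nor 2<=1
→ no greatest lower bound exists

Answer: NO MEET EXISTS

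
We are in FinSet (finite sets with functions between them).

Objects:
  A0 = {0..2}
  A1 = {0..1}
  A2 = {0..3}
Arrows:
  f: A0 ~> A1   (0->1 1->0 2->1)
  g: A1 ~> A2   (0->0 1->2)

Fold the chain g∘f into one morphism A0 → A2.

  0 f~>1 g~>2
  1 f~>0 g~>0
  2 f~>1 g~>2
⟦path⟧: (0->2 1->0 2->2)

Answer: (0->2 1->0 2->2)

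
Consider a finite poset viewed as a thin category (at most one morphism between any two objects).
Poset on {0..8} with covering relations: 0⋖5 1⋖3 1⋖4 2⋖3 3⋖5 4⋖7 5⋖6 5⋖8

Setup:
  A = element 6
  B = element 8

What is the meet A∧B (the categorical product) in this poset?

Lower bounds of A=6 and B=8: {0,1,2,3,5}
  0 <= 5
  1 <= 5
  2 <= 5
  3 <= 5
  5 <= 5
glb = 5

Answer: A∧B = 5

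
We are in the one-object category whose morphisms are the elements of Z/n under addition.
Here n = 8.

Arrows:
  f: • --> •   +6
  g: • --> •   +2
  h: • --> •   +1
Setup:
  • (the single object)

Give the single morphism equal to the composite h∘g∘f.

  0 +6≡6 +2≡0 +1≡1  (mod 8)
⟦path⟧: +1

Answer: +1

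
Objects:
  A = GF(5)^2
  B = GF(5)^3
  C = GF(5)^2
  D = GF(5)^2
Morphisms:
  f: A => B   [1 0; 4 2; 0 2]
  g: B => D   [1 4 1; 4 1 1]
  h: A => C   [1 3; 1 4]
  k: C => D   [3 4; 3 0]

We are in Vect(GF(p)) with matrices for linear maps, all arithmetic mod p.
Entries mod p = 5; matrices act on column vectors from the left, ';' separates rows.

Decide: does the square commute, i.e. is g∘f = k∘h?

Path 1 = f;g:
  e0=[1,0] f=>[1,4,0] g=>[2,3]
  e1=[0,1] f=>[0,2,2] g=>[0,4]
  ⟦path⟧₁ = [2 0; 3 4]
Path 2 = h;k:
  e0=[1,0] h=>[1,1] k=>[2,3]
  e1=[0,1] h=>[3,4] k=>[0,4]
  ⟦path⟧₂ = [2 0; 3 4]
Equal? equal; square commutes

Answer: COMMUTES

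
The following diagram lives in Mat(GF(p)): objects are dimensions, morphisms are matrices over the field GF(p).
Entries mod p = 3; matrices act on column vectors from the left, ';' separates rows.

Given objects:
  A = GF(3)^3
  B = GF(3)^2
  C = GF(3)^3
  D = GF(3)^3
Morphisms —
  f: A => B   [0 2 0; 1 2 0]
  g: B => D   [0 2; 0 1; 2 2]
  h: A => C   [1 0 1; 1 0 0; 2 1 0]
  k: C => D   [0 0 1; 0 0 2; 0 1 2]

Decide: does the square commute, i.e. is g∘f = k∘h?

Answer: COMMUTES

Work:
Path 1 = f;g:
  e0=[1,0,0] f=>[0,1] g=>[2,1,2]
  e1=[0,1,0] f=>[2,2] g=>[1,2,2]
  e2=[0,0,1] f=>[0,0] g=>[0,0,0]
  composite₁ = [2 1 0; 1 2 0; 2 2 0]
Path 2 = h;k:
  e0=[1,0,0] h=>[1,1,2] k=>[2,1,2]
  e1=[0,1,0] h=>[0,0,1] k=>[1,2,2]
  e2=[0,0,1] h=>[1,0,0] k=>[0,0,0]
  composite₂ = [2 1 0; 1 2 0; 2 2 0]
Equal? equal; square commutes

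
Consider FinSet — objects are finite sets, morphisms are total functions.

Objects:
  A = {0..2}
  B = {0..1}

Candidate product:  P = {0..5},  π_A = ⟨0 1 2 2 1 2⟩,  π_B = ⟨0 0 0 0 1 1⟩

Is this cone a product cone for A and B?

|A|·|B| = 3·2 = 6;  |P| = 6
Check the pairing map k ↦ (π_A(k), π_B(k)):
  0 ↦ (0,0)
  1 ↦ (1,0)
  2 ↦ (2,0)
  3 ↦ (2,0)  ✗ repeats pair of k=2
  4 ↦ (1,1)
  5 ↦ (2,1)
distinct pairs in image: 5 / 6 needed
  → (2,0) hit at k=2 and k=3

Answer: NOT A VALID PRODUCT — duplicate pair at indices 2,3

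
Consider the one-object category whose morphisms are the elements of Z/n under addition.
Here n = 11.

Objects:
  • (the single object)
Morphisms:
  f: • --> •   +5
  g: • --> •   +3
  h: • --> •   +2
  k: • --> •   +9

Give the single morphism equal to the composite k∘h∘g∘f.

  0 +5≡5 +3≡8 +2≡10 +9≡8  (mod 11)
composite: +8

Answer: +8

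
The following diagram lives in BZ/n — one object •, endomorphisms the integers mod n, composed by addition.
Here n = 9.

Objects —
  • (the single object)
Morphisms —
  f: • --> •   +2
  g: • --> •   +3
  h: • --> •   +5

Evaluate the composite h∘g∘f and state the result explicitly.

Answer: +1

Trace:
  0 +2≡2 +3≡5 +5≡1  (mod 9)
result: +1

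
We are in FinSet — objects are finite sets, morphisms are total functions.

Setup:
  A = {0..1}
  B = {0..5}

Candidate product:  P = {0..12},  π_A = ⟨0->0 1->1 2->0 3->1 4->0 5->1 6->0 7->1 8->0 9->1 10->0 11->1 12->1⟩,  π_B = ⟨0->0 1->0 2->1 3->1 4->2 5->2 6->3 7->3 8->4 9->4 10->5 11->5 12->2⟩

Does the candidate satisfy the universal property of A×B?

|A|·|B| = 2·6 = 12;  |P| = 13
  → cardinalities differ; no bijection possible.

Answer: NOT A VALID PRODUCT — |P|=13 ≠ |A|·|B|=12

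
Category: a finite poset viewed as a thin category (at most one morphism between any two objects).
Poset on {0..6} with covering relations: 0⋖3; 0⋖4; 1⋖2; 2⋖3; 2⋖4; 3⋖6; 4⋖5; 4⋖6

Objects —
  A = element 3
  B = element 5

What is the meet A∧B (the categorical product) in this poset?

{x : x≤A ∧ x≤B} = {0,1,2}  (A=3, B=5)
  maximal lower bounds 0 and 2 are incomparable: neither 0≤2 nor 2≤0
→ no greatest lower bound exists

Answer: NO MEET EXISTS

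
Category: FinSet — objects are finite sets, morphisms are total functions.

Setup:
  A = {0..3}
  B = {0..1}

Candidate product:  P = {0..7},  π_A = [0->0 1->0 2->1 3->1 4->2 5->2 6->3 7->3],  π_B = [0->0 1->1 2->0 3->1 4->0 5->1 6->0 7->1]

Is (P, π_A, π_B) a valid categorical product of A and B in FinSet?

Answer: VALID PRODUCT

Work:
|A|·|B| = 4·2 = 8;  |P| = 8
Check the pairing map k ↦ (π_A(k), π_B(k)):
  0 -> (0,0)
  1 -> (0,1)
  2 -> (1,0)
  3 -> (1,1)
  4 -> (2,0)
  5 -> (2,1)
  6 -> (3,0)
  7 -> (3,1)
distinct pairs in image: 8 / 8 needed
  → bijection onto A×B; projections well-typed.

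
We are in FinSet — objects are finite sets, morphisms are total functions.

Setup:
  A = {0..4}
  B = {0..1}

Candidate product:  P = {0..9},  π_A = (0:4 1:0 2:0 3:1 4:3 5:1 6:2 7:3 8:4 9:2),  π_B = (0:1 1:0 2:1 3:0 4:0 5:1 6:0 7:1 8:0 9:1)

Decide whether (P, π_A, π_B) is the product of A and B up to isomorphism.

Answer: VALID PRODUCT

Trace:
|A|·|B| = 5·2 = 10;  |P| = 10
Check the pairing map k ↦ (π_A(k), π_B(k)):
  0 : (4,1)
  1 : (0,0)
  2 : (0,1)
  3 : (1,0)
  4 : (3,0)
  5 : (1,1)
  6 : (2,0)
  7 : (3,1)
  8 : (4,0)
  9 : (2,1)
distinct pairs in image: 10 / 10 needed
  → bijection onto A×B; projections well-typed.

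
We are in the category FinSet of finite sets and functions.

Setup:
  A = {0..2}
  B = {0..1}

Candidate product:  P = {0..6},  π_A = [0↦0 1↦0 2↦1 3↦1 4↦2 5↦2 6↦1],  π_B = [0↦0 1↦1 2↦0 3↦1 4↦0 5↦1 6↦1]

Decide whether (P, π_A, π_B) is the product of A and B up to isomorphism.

|A|·|B| = 3·2 = 6;  |P| = 7
  → cardinalities differ; no bijection possible.

Answer: NOT A VALID PRODUCT — |P|=7 ≠ |A|·|B|=6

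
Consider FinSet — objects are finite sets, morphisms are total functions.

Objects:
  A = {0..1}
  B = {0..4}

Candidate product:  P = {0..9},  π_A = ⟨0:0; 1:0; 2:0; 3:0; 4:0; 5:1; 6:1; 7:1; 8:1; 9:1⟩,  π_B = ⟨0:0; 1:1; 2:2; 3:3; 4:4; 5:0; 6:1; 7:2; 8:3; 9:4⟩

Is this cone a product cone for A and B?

Answer: VALID PRODUCT

Work:
|A|·|B| = 2·5 = 10;  |P| = 10
Check the pairing map k ↦ (π_A(k), π_B(k)):
  0 : (0,0)
  1 : (0,1)
  2 : (0,2)
  3 : (0,3)
  4 : (0,4)
  5 : (1,0)
  6 : (1,1)
  7 : (1,2)
  8 : (1,3)
  9 : (1,4)
distinct pairs in image: 10 / 10 needed
  → bijection onto A×B; projections well-typed.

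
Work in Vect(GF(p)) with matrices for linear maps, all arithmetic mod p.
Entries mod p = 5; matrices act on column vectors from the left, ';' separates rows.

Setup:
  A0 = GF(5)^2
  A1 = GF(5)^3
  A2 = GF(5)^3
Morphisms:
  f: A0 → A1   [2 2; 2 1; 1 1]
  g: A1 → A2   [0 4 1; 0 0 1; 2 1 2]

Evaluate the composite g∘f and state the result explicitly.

  e0=⟨1,0⟩ f→⟨2,2,1⟩ g→⟨4,1,3⟩
  e1=⟨0,1⟩ f→⟨2,1,1⟩ g→⟨0,1,2⟩
composite: [4 0; 1 1; 3 2]

Answer: [4 0; 1 1; 3 2]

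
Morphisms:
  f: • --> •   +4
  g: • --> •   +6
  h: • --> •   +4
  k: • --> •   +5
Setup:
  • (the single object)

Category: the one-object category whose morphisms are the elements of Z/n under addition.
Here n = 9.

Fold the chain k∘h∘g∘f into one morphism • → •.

Answer: +1

Derivation:
  0 +4≡4 +6≡1 +4≡5 +5≡1  (mod 9)
composite: +1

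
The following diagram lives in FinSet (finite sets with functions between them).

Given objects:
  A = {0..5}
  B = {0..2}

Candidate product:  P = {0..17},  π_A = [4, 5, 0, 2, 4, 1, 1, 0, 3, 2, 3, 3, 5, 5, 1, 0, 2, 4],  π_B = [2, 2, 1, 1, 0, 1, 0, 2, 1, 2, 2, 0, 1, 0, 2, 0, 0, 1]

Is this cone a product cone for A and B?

|A|·|B| = 6·3 = 18;  |P| = 18
Check the pairing map k ↦ (π_A(k), π_B(k)):
  0 -> (4,2)
  1 -> (5,2)
  2 -> (0,1)
  3 -> (2,1)
  4 -> (4,0)
  5 -> (1,1)
  6 -> (1,0)
  7 -> (0,2)
  8 -> (3,1)
  9 -> (2,2)
  10 -> (3,2)
  11 -> (3,0)
  12 -> (5,1)
  13 -> (5,0)
  14 -> (1,2)
  15 -> (0,0)
  16 -> (2,0)
  17 -> (4,1)
distinct pairs in image: 18 / 18 needed
  → bijection onto A×B; projections well-typed.

Answer: VALID PRODUCT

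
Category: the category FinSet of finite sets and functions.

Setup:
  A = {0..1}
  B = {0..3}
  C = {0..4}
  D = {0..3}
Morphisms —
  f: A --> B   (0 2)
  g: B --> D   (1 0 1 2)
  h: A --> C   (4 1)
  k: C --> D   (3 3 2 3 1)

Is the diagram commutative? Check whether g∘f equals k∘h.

Answer: DOES NOT COMMUTE

Work:
1) trace f;g:
  0 f-->0 g-->1
  1 f-->2 g-->1
  composite₁ = (1 1)
2) trace h;k:
  0 h-->4 k-->1
  1 h-->1 k-->3
  composite₂ = (1 3)
Equal? differ; not commutative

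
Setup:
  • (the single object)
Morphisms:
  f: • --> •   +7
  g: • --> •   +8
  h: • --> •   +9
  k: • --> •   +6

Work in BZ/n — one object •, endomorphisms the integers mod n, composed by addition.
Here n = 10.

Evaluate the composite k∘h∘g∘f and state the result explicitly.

Answer: +0

Work:
  0 +7≡7 +8≡5 +9≡4 +6≡0  (mod 10)
result: +0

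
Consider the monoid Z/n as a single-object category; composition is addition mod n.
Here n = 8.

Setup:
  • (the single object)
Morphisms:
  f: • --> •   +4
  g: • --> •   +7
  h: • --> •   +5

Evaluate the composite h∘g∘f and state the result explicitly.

Answer: +0

Work:
  0 +4≡4 +7≡3 +5≡0  (mod 8)
⟦path⟧: +0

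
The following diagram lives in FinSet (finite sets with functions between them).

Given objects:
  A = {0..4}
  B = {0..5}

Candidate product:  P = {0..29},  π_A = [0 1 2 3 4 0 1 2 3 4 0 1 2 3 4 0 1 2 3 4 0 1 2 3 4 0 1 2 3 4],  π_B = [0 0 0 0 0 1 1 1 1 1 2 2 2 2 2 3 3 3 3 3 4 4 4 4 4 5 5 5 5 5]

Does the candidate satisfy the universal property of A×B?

|A|·|B| = 5·6 = 30;  |P| = 30
Check the pairing map k ↦ (π_A(k), π_B(k)):
  0 ↦ (0,0)
  1 ↦ (1,0)
  2 ↦ (2,0)
  3 ↦ (3,0)
  4 ↦ (4,0)
  5 ↦ (0,1)
  6 ↦ (1,1)
  7 ↦ (2,1)
  8 ↦ (3,1)
  9 ↦ (4,1)
  10 ↦ (0,2)
  11 ↦ (1,2)
  12 ↦ (2,2)
  13 ↦ (3,2)
  14 ↦ (4,2)
  15 ↦ (0,3)
  16 ↦ (1,3)
  17 ↦ (2,3)
  18 ↦ (3,3)
  19 ↦ (4,3)
  20 ↦ (0,4)
  21 ↦ (1,4)
  22 ↦ (2,4)
  23 ↦ (3,4)
  24 ↦ (4,4)
  25 ↦ (0,5)
  26 ↦ (1,5)
  27 ↦ (2,5)
  28 ↦ (3,5)
  29 ↦ (4,5)
distinct pairs in image: 30 / 30 needed
  → bijection onto A×B; projections well-typed.

Answer: VALID PRODUCT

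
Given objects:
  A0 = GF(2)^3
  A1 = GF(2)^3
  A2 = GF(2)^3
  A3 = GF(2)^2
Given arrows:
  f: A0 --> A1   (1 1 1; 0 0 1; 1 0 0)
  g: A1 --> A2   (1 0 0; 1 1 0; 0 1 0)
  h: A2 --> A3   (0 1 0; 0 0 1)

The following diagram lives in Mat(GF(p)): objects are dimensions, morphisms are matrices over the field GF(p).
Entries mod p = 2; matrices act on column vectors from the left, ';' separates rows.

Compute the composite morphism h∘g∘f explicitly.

Answer: (1 1 0; 0 0 1)

Trace:
  e0=(1,0,0) f-->(1,0,1) g-->(1,1,0) h-->(1,0)
  e1=(0,1,0) f-->(1,0,0) g-->(1,1,0) h-->(1,0)
  e2=(0,0,1) f-->(1,1,0) g-->(1,0,1) h-->(0,1)
result: (1 1 0; 0 0 1)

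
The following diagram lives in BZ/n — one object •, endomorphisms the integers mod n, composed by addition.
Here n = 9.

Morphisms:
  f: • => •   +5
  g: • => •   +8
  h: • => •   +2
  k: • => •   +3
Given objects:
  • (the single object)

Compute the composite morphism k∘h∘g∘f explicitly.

  0 +5≡5 +8≡4 +2≡6 +3≡0  (mod 9)
result: +0

Answer: +0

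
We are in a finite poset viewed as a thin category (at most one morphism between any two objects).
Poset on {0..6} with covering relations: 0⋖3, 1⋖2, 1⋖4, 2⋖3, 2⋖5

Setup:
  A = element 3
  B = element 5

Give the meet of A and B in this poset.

Lower bounds of A=3 and B=5: {1,2}
  1 <= 2
  2 <= 2
glb = 2

Answer: A∧B = 2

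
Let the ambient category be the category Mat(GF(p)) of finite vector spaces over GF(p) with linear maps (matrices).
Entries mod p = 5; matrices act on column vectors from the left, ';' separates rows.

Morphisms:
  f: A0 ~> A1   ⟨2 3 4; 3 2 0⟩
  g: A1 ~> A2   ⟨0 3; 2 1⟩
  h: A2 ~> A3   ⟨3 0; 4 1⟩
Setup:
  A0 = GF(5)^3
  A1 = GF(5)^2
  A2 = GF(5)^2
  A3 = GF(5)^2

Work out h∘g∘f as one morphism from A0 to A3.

Answer: ⟨2 3 0; 3 2 3⟩

Trace:
  e0=⟨1,0,0⟩ f~>⟨2,3⟩ g~>⟨4,2⟩ h~>⟨2,3⟩
  e1=⟨0,1,0⟩ f~>⟨3,2⟩ g~>⟨1,3⟩ h~>⟨3,2⟩
  e2=⟨0,0,1⟩ f~>⟨4,0⟩ g~>⟨0,3⟩ h~>⟨0,3⟩
result: ⟨2 3 0; 3 2 3⟩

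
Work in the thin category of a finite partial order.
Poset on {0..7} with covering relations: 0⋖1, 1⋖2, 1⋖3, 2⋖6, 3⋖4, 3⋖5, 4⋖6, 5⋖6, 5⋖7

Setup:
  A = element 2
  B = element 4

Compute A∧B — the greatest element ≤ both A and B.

{x : x<=A ∧ x<=B} = {0,1}  (A=2, B=4)
  0 <= 1
  1 <= 1
glb = 1

Answer: A∧B = 1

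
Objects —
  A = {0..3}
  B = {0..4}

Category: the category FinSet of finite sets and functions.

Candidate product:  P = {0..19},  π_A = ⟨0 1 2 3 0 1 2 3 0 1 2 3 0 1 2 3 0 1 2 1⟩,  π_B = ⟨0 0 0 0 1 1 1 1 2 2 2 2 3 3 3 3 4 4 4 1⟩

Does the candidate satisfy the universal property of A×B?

|A|·|B| = 4·5 = 20;  |P| = 20
Check the pairing map k ↦ (π_A(k), π_B(k)):
  0 ↦ (0,0)
  1 ↦ (1,0)
  2 ↦ (2,0)
  3 ↦ (3,0)
  4 ↦ (0,1)
  5 ↦ (1,1)
  6 ↦ (2,1)
  7 ↦ (3,1)
  8 ↦ (0,2)
  9 ↦ (1,2)
  10 ↦ (2,2)
  11 ↦ (3,2)
  12 ↦ (0,3)
  13 ↦ (1,3)
  14 ↦ (2,3)
  15 ↦ (3,3)
  16 ↦ (0,4)
  17 ↦ (1,4)
  18 ↦ (2,4)
  19 ↦ (1,1)  ✗ repeats pair of k=5
distinct pairs in image: 19 / 20 needed
  → (1,1) hit at k=5 and k=19

Answer: NOT A VALID PRODUCT — duplicate pair at indices 5,19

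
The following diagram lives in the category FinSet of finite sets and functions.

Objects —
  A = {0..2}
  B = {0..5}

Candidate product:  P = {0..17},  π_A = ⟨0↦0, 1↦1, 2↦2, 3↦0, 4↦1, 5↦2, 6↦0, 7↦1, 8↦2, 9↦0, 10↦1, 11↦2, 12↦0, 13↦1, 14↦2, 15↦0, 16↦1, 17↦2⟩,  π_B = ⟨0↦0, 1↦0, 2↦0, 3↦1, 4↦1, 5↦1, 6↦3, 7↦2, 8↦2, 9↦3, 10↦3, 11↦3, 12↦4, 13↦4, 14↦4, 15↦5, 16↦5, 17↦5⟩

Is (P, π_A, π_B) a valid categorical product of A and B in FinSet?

Answer: NOT A VALID PRODUCT — duplicate pair at indices 9,6

Derivation:
|A|·|B| = 3·6 = 18;  |P| = 18
Check the pairing map k ↦ (π_A(k), π_B(k)):
  0 ↦ (0,0)
  1 ↦ (1,0)
  2 ↦ (2,0)
  3 ↦ (0,1)
  4 ↦ (1,1)
  5 ↦ (2,1)
  6 ↦ (0,3)
  7 ↦ (1,2)
  8 ↦ (2,2)
  9 ↦ (0,3)  ✗ repeats pair of k=6
  10 ↦ (1,3)
  11 ↦ (2,3)
  12 ↦ (0,4)
  13 ↦ (1,4)
  14 ↦ (2,4)
  15 ↦ (0,5)
  16 ↦ (1,5)
  17 ↦ (2,5)
distinct pairs in image: 17 / 18 needed
  → (0,3) hit at k=6 and k=9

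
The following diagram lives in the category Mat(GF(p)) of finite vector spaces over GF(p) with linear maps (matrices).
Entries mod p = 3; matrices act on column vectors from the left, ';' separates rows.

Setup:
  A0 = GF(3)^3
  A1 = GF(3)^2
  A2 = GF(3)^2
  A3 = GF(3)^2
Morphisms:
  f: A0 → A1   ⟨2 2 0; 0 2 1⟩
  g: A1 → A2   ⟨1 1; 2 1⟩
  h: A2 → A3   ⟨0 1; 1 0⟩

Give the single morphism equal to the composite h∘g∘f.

  e0=(1,0,0) f→(2,0) g→(2,1) h→(1,2)
  e1=(0,1,0) f→(2,2) g→(1,0) h→(0,1)
  e2=(0,0,1) f→(0,1) g→(1,1) h→(1,1)
⟦path⟧: ⟨1 0 1; 2 1 1⟩

Answer: ⟨1 0 1; 2 1 1⟩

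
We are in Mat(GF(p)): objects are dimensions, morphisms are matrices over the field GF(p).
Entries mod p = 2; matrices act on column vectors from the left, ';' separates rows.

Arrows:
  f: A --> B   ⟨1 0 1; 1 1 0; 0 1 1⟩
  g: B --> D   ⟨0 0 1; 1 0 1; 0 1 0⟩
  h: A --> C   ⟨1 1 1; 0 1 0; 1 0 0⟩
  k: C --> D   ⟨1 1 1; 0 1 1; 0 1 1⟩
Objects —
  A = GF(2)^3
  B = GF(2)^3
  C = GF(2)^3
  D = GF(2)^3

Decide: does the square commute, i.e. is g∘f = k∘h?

Answer: DOES NOT COMMUTE

Derivation:
1) trace f;g:
  e0=[1,0,0] f-->[1,1,0] g-->[0,1,1]
  e1=[0,1,0] f-->[0,1,1] g-->[1,1,1]
  e2=[0,0,1] f-->[1,0,1] g-->[1,0,0]
  ⟦path⟧₁ = ⟨0 1 1; 1 1 0; 1 1 0⟩
2) trace h;k:
  e0=[1,0,0] h-->[1,0,1] k-->[0,1,1]
  e1=[0,1,0] h-->[1,1,0] k-->[0,1,1]
  e2=[0,0,1] h-->[1,0,0] k-->[1,0,0]
  ⟦path⟧₂ = ⟨0 0 1; 1 1 0; 1 1 0⟩
Equal? NO — does not commute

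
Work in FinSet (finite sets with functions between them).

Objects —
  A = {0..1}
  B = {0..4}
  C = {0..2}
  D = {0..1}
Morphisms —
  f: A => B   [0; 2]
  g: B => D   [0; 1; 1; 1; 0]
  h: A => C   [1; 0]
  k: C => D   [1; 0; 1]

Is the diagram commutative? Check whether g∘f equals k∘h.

1) trace f;g:
  0 f=>0 g=>0
  1 f=>2 g=>1
  result₁ = [0; 1]
2) trace h;k:
  0 h=>1 k=>0
  1 h=>0 k=>1
  result₂ = [0; 1]
Equal? equal; square commutes

Answer: COMMUTES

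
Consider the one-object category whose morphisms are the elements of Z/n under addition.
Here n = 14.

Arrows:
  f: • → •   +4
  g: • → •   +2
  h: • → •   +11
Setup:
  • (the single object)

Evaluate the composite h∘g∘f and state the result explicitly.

  0 +4≡4 +2≡6 +11≡3  (mod 14)
result: +3

Answer: +3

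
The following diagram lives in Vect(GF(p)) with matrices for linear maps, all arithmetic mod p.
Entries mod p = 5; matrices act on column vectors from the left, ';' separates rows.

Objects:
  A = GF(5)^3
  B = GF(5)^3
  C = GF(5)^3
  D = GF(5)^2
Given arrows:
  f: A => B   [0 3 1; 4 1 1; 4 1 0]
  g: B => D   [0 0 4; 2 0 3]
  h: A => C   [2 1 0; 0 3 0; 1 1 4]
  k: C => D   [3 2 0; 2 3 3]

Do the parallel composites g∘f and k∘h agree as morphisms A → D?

Path 1 = f;g:
  e0=(1,0,0) f=>(0,4,4) g=>(1,2)
  e1=(0,1,0) f=>(3,1,1) g=>(4,4)
  e2=(0,0,1) f=>(1,1,0) g=>(0,2)
  result₁ = [1 4 0; 2 4 2]
Path 2 = h;k:
  e0=(1,0,0) h=>(2,0,1) k=>(1,2)
  e1=(0,1,0) h=>(1,3,1) k=>(4,4)
  e2=(0,0,1) h=>(0,0,4) k=>(0,2)
  result₂ = [1 4 0; 2 4 2]
Equal? same morphism ✓

Answer: COMMUTES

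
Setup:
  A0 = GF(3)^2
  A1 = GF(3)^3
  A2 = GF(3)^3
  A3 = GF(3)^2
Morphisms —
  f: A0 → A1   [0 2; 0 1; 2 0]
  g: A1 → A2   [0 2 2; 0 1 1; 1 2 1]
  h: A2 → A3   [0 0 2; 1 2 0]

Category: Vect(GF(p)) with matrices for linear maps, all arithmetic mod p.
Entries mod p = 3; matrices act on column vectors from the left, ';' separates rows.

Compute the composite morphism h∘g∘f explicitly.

Answer: [1 2; 2 1]

Trace:
  e0=[1,0] f→[0,0,2] g→[1,2,2] h→[1,2]
  e1=[0,1] f→[2,1,0] g→[2,1,1] h→[2,1]
composite: [1 2; 2 1]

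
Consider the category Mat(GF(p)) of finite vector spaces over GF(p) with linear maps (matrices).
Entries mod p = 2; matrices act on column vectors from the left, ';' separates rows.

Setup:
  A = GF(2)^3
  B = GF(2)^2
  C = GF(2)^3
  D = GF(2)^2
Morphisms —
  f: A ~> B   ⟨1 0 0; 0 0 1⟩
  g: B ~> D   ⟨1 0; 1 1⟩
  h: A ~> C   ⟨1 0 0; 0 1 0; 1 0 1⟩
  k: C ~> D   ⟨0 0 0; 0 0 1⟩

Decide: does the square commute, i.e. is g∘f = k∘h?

1) trace f;g:
  e0=(1,0,0) f~>(1,0) g~>(1,1)
  e1=(0,1,0) f~>(0,0) g~>(0,0)
  e2=(0,0,1) f~>(0,1) g~>(0,1)
  result₁ = ⟨1 0 0; 1 0 1⟩
2) trace h;k:
  e0=(1,0,0) h~>(1,0,1) k~>(0,1)
  e1=(0,1,0) h~>(0,1,0) k~>(0,0)
  e2=(0,0,1) h~>(0,0,1) k~>(0,1)
  result₂ = ⟨0 0 0; 1 0 1⟩
Equal? NO — does not commute

Answer: DOES NOT COMMUTE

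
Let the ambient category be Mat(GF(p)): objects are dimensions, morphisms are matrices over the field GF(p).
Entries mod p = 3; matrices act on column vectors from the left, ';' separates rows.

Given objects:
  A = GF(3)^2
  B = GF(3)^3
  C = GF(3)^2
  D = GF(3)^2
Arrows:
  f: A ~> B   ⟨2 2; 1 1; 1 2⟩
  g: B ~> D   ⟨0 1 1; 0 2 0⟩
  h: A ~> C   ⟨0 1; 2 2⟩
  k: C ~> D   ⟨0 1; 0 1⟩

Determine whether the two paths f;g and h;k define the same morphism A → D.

Path 1 = f;g:
  e0=[1,0] f~>[2,1,1] g~>[2,2]
  e1=[0,1] f~>[2,1,2] g~>[0,2]
  ⟦path⟧₁ = ⟨2 0; 2 2⟩
Path 2 = h;k:
  e0=[1,0] h~>[0,2] k~>[2,2]
  e1=[0,1] h~>[1,2] k~>[2,2]
  ⟦path⟧₂ = ⟨2 2; 2 2⟩
Equal? NO — does not commute

Answer: DOES NOT COMMUTE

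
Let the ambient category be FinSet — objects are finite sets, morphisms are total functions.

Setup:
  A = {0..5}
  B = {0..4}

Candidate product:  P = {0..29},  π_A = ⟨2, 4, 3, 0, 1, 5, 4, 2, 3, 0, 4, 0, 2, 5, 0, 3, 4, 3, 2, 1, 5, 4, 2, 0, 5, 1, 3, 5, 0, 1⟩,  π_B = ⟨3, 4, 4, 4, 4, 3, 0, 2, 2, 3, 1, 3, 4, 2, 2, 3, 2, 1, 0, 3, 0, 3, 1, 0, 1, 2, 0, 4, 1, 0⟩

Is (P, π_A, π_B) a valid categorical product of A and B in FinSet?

Answer: NOT A VALID PRODUCT — duplicate pair at indices 11,9

Derivation:
|A|·|B| = 6·5 = 30;  |P| = 30
Check the pairing map k ↦ (π_A(k), π_B(k)):
  0 ↦ (2,3)
  1 ↦ (4,4)
  2 ↦ (3,4)
  3 ↦ (0,4)
  4 ↦ (1,4)
  5 ↦ (5,3)
  6 ↦ (4,0)
  7 ↦ (2,2)
  8 ↦ (3,2)
  9 ↦ (0,3)
  10 ↦ (4,1)
  11 ↦ (0,3)  ✗ repeats pair of k=9
  12 ↦ (2,4)
  13 ↦ (5,2)
  14 ↦ (0,2)
  15 ↦ (3,3)
  16 ↦ (4,2)
  17 ↦ (3,1)
  18 ↦ (2,0)
  19 ↦ (1,3)
  20 ↦ (5,0)
  21 ↦ (4,3)
  22 ↦ (2,1)
  23 ↦ (0,0)
  24 ↦ (5,1)
  25 ↦ (1,2)
  26 ↦ (3,0)
  27 ↦ (5,4)
  28 ↦ (0,1)
  29 ↦ (1,0)
distinct pairs in image: 29 / 30 needed
  → (0,3) hit at k=9 and k=11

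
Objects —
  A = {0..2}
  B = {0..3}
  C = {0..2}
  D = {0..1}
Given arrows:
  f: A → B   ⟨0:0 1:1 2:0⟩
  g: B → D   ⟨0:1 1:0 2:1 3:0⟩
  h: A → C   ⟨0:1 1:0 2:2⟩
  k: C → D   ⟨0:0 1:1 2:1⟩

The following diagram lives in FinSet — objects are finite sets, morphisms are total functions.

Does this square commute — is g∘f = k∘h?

Answer: COMMUTES

Work:
1) trace f;g:
  0 f→0 g→1
  1 f→1 g→0
  2 f→0 g→1
  ⟦path⟧₁ = ⟨0:1 1:0 2:1⟩
2) trace h;k:
  0 h→1 k→1
  1 h→0 k→0
  2 h→2 k→1
  ⟦path⟧₂ = ⟨0:1 1:0 2:1⟩
Equal? YES — commutes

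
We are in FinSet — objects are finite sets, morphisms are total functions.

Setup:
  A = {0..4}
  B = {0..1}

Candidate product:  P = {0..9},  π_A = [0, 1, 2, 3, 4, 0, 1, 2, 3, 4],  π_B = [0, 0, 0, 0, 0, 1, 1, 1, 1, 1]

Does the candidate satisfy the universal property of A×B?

Answer: VALID PRODUCT

Work:
|A|·|B| = 5·2 = 10;  |P| = 10
Check the pairing map k ↦ (π_A(k), π_B(k)):
  0 : (0,0)
  1 : (1,0)
  2 : (2,0)
  3 : (3,0)
  4 : (4,0)
  5 : (0,1)
  6 : (1,1)
  7 : (2,1)
  8 : (3,1)
  9 : (4,1)
distinct pairs in image: 10 / 10 needed
  → bijection onto A×B; projections well-typed.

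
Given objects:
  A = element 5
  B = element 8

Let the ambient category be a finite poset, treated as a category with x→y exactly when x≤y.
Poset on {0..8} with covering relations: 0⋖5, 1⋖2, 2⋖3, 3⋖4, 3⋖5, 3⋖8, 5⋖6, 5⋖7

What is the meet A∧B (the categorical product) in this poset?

{x : x≤A ∧ x≤B} = {1,2,3}  (A=5, B=8)
  1 ≤ 3
  2 ≤ 3
  3 ≤ 3
glb = 3

Answer: A∧B = 3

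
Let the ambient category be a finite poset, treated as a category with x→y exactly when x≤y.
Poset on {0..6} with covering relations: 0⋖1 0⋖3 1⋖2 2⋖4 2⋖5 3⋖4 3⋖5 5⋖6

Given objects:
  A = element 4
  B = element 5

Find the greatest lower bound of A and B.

Answer: NO MEET EXISTS

Work:
Lower bounds of A=4 and B=5: {0,1,2,3}
  maximal lower bounds 2 and 3 are incomparable: neither 2⊑3 nor 3⊑2
→ no greatest lower bound exists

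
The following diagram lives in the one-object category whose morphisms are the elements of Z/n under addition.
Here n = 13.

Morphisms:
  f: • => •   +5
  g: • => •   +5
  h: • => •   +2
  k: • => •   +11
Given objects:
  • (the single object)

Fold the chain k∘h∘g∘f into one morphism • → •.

  0 +5≡5 +5≡10 +2≡12 +11≡10  (mod 13)
result: +10

Answer: +10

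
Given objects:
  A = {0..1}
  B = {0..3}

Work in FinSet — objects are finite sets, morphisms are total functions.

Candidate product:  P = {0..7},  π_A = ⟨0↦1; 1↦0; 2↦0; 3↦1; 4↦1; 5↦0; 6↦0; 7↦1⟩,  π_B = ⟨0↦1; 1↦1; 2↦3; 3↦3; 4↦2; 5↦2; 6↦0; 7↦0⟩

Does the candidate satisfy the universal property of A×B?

Answer: VALID PRODUCT

Work:
|A|·|B| = 2·4 = 8;  |P| = 8
Check the pairing map k ↦ (π_A(k), π_B(k)):
  0 ↦ (1,1)
  1 ↦ (0,1)
  2 ↦ (0,3)
  3 ↦ (1,3)
  4 ↦ (1,2)
  5 ↦ (0,2)
  6 ↦ (0,0)
  7 ↦ (1,0)
distinct pairs in image: 8 / 8 needed
  → bijection onto A×B; projections well-typed.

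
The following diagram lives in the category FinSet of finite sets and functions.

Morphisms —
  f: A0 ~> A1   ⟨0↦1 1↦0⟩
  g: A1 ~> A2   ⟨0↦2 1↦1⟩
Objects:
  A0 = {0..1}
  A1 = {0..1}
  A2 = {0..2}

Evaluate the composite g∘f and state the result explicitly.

Answer: ⟨0↦1 1↦2⟩

Trace:
  0 f~>1 g~>1
  1 f~>0 g~>2
⟦path⟧: ⟨0↦1 1↦2⟩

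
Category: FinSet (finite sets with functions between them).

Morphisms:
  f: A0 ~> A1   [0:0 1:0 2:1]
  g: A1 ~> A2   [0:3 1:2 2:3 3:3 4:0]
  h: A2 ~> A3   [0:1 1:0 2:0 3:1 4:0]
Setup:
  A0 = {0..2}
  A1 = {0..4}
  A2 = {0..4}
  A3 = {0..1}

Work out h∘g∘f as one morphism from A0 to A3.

  0 f~>0 g~>3 h~>1
  1 f~>0 g~>3 h~>1
  2 f~>1 g~>2 h~>0
⟦path⟧: [0:1 1:1 2:0]

Answer: [0:1 1:1 2:0]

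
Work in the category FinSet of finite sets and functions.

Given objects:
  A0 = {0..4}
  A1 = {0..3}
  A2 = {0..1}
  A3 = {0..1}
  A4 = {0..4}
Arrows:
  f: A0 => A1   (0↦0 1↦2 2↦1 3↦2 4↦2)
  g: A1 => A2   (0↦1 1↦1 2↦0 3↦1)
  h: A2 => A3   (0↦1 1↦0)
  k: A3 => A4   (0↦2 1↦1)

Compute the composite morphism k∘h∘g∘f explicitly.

  0 f=>0 g=>1 h=>0 k=>2
  1 f=>2 g=>0 h=>1 k=>1
  2 f=>1 g=>1 h=>0 k=>2
  3 f=>2 g=>0 h=>1 k=>1
  4 f=>2 g=>0 h=>1 k=>1
⟦path⟧: (0↦2 1↦1 2↦2 3↦1 4↦1)

Answer: (0↦2 1↦1 2↦2 3↦1 4↦1)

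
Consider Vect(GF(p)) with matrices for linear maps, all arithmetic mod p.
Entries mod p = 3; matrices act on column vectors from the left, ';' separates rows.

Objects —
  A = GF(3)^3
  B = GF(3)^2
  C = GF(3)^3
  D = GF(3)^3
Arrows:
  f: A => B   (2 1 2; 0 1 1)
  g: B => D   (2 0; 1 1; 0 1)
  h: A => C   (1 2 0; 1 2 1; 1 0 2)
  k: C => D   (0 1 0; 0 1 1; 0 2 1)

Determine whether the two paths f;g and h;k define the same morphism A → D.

1) trace f;g:
  e0=⟨1,0,0⟩ f=>⟨2,0⟩ g=>⟨1,2,0⟩
  e1=⟨0,1,0⟩ f=>⟨1,1⟩ g=>⟨2,2,1⟩
  e2=⟨0,0,1⟩ f=>⟨2,1⟩ g=>⟨1,0,1⟩
  result₁ = (1 2 1; 2 2 0; 0 1 1)
2) trace h;k:
  e0=⟨1,0,0⟩ h=>⟨1,1,1⟩ k=>⟨1,2,0⟩
  e1=⟨0,1,0⟩ h=>⟨2,2,0⟩ k=>⟨2,2,1⟩
  e2=⟨0,0,1⟩ h=>⟨0,1,2⟩ k=>⟨1,0,1⟩
  result₂ = (1 2 1; 2 2 0; 0 1 1)
Equal? YES — commutes

Answer: COMMUTES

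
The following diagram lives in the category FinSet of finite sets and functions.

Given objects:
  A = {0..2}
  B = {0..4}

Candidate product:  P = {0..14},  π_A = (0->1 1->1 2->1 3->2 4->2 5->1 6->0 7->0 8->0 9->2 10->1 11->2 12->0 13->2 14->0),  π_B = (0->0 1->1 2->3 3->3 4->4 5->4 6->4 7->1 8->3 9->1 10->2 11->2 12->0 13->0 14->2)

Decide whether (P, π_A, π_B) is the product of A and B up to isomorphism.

|A|·|B| = 3·5 = 15;  |P| = 15
Check the pairing map k ↦ (π_A(k), π_B(k)):
  0 -> (1,0)
  1 -> (1,1)
  2 -> (1,3)
  3 -> (2,3)
  4 -> (2,4)
  5 -> (1,4)
  6 -> (0,4)
  7 -> (0,1)
  8 -> (0,3)
  9 -> (2,1)
  10 -> (1,2)
  11 -> (2,2)
  12 -> (0,0)
  13 -> (2,0)
  14 -> (0,2)
distinct pairs in image: 15 / 15 needed
  → bijection onto A×B; projections well-typed.

Answer: VALID PRODUCT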